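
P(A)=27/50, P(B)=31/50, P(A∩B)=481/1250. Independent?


P(A)×P(B) = 837/2500
P(A∩B) = 481/1250
Not equal → NOT independent

No, not independent


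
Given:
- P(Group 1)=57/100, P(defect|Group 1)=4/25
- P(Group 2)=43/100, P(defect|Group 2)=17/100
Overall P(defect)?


P(B) = Σ P(B|Aᵢ)×P(Aᵢ)
  4/25×57/100 = 57/625
  17/100×43/100 = 731/10000
Sum = 1643/10000

P(defect) = 1643/10000 ≈ 16.43%


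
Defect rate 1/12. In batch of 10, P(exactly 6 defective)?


Binomial: P(X=6) = C(10,6)×p^6×(1-p)^4
= 210 × 1/2985984 × 14641/20736 = 512435/10319560704

P(X=6) = 512435/10319560704 ≈ 0.00%


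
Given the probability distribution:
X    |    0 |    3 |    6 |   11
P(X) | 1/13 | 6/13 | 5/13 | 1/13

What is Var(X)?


E[X] = 59/13
E[X²] = 355/13
Var(X) = E[X²] - (E[X])² = 355/13 - 3481/169 = 1134/169

Var(X) = 1134/169 ≈ 6.7101


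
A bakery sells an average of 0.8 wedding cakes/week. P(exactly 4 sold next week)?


Poisson(λ=0.8): P(X=4) = e^(-λ)×λ^k/k!
= e^(-0.8) × 0.8^4 / 4!
≈ 0.4493289641 × 0.4096 / 24 ≈ 0.007669

P(X=4) ≈ 0.007669 ≈ 0.77%


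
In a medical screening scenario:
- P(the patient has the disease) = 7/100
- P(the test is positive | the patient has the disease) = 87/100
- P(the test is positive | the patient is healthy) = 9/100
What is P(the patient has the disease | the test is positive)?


Using Bayes' theorem:
P(A|B) = P(B|A)·P(A) / P(B)

P(the test is positive) = 87/100 × 7/100 + 9/100 × 93/100
= 609/10000 + 837/10000 = 723/5000

P(the patient has the disease|the test is positive) = (609/10000) / (723/5000) = 203/482

P(the patient has the disease|the test is positive) = 203/482 ≈ 42.12%


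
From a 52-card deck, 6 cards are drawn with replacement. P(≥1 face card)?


P(not a face card) = 40/52 = 10/13
P(none in 6 draws) = (10/13)^6 = 1000000/4826809
P(≥1 face card) = 1 - 1000000/4826809 = 3826809/4826809

P = 3826809/4826809 ≈ 79.28%


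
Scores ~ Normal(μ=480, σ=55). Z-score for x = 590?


z = (x - μ)/σ = (590 - 480)/55 = 2.0

z = 2.0


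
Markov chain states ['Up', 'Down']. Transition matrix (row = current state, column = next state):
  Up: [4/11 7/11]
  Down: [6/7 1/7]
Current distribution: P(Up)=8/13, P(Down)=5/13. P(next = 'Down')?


P(next=Down) = Σᵢ P(now=i)×P(i→Down)
= 8/13×7/11 + 5/13×1/7
= 56/143 + 5/91 = 447/1001

P = 447/1001 ≈ 0.4466


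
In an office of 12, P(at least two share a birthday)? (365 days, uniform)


P(all different) = Π(365-i)/365 for i=0..11
= 0.832975
P(match) = 1 - 0.832975 = 0.167025

P ≈ 0.1670 ≈ 16.70%


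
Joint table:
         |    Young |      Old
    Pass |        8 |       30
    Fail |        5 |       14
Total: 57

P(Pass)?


P(Pass) = (8+30)/57 = 38/57 = 2/3

P(Pass) = 2/3 ≈ 66.67%


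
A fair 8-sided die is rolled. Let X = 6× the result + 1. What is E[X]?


E[die] = (1+8)/2 = 9/2
E[X] = 6×9/2 + 1 = 28

E[X] = 28


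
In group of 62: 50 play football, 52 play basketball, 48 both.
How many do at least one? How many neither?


|A∪B| = 50+52-48 = 54
Neither = 62-54 = 8

At least one: 54; Neither: 8


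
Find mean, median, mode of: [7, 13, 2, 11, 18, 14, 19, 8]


Sorted: [2, 7, 8, 11, 13, 14, 18, 19]
Mean = 92/8 = 23/2
Median = 12
Freq: {7: 1, 13: 1, 2: 1, 11: 1, 18: 1, 14: 1, 19: 1, 8: 1}
Mode: No mode

Mean=23/2, Median=12, Mode=No mode


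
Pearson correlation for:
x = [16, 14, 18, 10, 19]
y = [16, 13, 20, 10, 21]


n=5, Σx=77, Σy=80, Σxy=1297, Σx²=1237, Σy²=1366
r = (5×1297 - 77×80)/√((5×1237 - 77²)(5×1366 - 80²))
= 325/√(256×430) = 325/√110080 ≈ 325/331.7831 ≈ 0.9796

r ≈ 0.9796


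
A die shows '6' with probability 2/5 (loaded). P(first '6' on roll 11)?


Geometric: P(X=11) = (1-p)^(k-1)×p = (3/5)^10×2/5 = 118098/48828125

P(X=11) = 118098/48828125 ≈ 0.24%


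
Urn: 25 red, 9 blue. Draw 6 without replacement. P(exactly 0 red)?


Hypergeometric: C(25,0)×C(9,6)/C(34,6)
= 1×84/1344904 = 21/336226

P(X=0) = 21/336226 ≈ 0.01%


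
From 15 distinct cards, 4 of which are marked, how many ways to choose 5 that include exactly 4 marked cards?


Choose 4 of the 4 marked cards and 1 of the other 11 cards:
C(4,4)×C(11,1) = 1×11 = 11

11


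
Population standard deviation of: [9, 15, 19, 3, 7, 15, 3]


Mean = 71/7
  (9-71/7)²=64/49
  (15-71/7)²=1156/49
  (19-71/7)²=3844/49
  (3-71/7)²=2500/49
  (7-71/7)²=484/49
  (15-71/7)²=1156/49
  (3-71/7)²=2500/49
Σ(x-μ)² = 1672/7
σ² = (1672/7)/7 = 1672/49

σ = √(1672/49) ≈ 5.8414


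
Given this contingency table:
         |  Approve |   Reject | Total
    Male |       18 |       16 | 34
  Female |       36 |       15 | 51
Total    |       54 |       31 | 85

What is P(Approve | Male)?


P(Approve | Male) = 18/(18+16) = 18/34 = 9/17

P(Approve|Male) = 9/17 ≈ 52.94%


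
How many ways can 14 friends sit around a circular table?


Circular arrangements of 14 distinct objects: fix one position to break rotational symmetry.
(n-1)! = 13! = 6227020800

6227020800


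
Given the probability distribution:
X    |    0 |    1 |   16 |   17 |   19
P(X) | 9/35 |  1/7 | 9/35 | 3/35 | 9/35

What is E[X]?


E[X] = Σ x·P(X=x)
= (0)×(9/35) + (1)×(1/7) + (16)×(9/35) + (17)×(3/35) + (19)×(9/35)
= 53/5

E[X] = 53/5


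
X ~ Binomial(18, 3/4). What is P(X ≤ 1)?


P(X ≤ 1) = Σ P(X=i) for i=0..1
P(X=0) = 1/68719476736
P(X=1) = 27/34359738368
Sum = 55/68719476736

P(X ≤ 1) = 55/68719476736 ≈ 0.00%


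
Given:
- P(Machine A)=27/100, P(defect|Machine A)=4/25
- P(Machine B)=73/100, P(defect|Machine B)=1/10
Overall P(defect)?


P(B) = Σ P(B|Aᵢ)×P(Aᵢ)
  4/25×27/100 = 27/625
  1/10×73/100 = 73/1000
Sum = 581/5000

P(defect) = 581/5000 ≈ 11.62%


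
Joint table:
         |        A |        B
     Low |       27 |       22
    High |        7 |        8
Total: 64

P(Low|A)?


P(Low|A) = 27/(27+7) = 27/34

P = 27/34 ≈ 79.41%


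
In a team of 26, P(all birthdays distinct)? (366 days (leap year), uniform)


P(all different) = Π(366-i)/366 for i=0..25
= (366/366)×(365/366)×...×(341/366)
= 0.402786

P ≈ 0.4028 ≈ 40.28%


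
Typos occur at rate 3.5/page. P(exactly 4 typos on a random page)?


Poisson(λ=3.5): P(X=4) = e^(-λ)×λ^k/k!
= e^(-3.5) × 3.5^4 / 4!
≈ 0.03019738342 × 150.0625 / 24 ≈ 0.188812

P(X=4) ≈ 0.188812 ≈ 18.88%


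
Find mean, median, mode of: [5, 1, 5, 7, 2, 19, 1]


Sorted: [1, 1, 2, 5, 5, 7, 19]
Mean = 40/7
Median = 5
Freq: {5: 2, 1: 2, 7: 1, 2: 1, 19: 1}
Mode: [1, 5]

Mean=40/7, Median=5, Mode=[1, 5]


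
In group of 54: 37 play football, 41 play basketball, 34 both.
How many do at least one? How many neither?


|A∪B| = 37+41-34 = 44
Neither = 54-44 = 10

At least one: 44; Neither: 10


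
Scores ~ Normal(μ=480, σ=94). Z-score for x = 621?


z = (x - μ)/σ = (621 - 480)/94 = 1.5

z = 1.5


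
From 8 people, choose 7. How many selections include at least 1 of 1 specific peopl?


Complement: C(8,7) - C(7,7) = 8 - 1 = 7

7


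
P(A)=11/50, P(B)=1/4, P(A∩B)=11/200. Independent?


P(A)×P(B) = 11/200
P(A∩B) = 11/200
Equal ✓ → Independent

Yes, independent


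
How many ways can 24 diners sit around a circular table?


Circular arrangements of 24 distinct objects: fix one position to break rotational symmetry.
(n-1)! = 23! = 25852016738884976640000

25852016738884976640000


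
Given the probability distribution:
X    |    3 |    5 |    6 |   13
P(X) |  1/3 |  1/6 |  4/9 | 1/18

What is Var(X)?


E[X] = 47/9
E[X²] = 293/9
Var(X) = E[X²] - (E[X])² = 293/9 - 2209/81 = 428/81

Var(X) = 428/81 ≈ 5.2840


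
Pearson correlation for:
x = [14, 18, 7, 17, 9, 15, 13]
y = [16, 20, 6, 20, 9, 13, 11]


n=7, Σx=93, Σy=95, Σxy=1385, Σx²=1333, Σy²=1463
r = (7×1385 - 93×95)/√((7×1333 - 93²)(7×1463 - 95²))
= 860/√(682×1216) = 860/√829312 ≈ 860/910.6657 ≈ 0.9444

r ≈ 0.9444


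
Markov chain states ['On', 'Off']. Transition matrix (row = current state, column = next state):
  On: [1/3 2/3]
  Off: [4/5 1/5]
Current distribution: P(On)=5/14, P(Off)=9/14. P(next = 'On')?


P(next=On) = Σᵢ P(now=i)×P(i→On)
= 5/14×1/3 + 9/14×4/5
= 5/42 + 18/35 = 19/30

P = 19/30 ≈ 0.6333


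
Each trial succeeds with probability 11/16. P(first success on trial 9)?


Geometric: P(X=9) = (1-p)^(k-1)×p = (5/16)^8×11/16 = 4296875/68719476736

P(X=9) = 4296875/68719476736 ≈ 0.01%


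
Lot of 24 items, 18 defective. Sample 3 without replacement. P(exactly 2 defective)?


Hypergeometric: C(18,2)×C(6,1)/C(24,3)
= 153×6/2024 = 459/1012

P(X=2) = 459/1012 ≈ 45.36%


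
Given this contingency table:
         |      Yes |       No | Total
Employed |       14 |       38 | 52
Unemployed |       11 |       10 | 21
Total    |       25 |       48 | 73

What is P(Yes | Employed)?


P(Yes | Employed) = 14/(14+38) = 14/52 = 7/26

P(Yes|Employed) = 7/26 ≈ 26.92%


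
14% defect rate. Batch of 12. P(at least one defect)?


P(all good) = (43/50)^12 = 39959630797262576401/244140625000000000000
P(≥1 defect) = 204180994202737423599/244140625000000000000

P = 204180994202737423599/244140625000000000000 ≈ 83.63%


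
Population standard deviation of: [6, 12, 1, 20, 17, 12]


Mean = 68/6 = 34/3
  (6-34/3)²=256/9
  (12-34/3)²=4/9
  (1-34/3)²=961/9
  (20-34/3)²=676/9
  (17-34/3)²=289/9
  (12-34/3)²=4/9
Σ(x-μ)² = 730/3
σ² = (730/3)/6 = 365/9

σ = √(365/9) ≈ 6.3683


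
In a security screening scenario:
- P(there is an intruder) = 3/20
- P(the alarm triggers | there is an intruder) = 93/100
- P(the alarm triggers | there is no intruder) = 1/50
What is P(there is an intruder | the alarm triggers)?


Using Bayes' theorem:
P(A|B) = P(B|A)·P(A) / P(B)

P(the alarm triggers) = 93/100 × 3/20 + 1/50 × 17/20
= 279/2000 + 17/1000 = 313/2000

P(there is an intruder|the alarm triggers) = (279/2000) / (313/2000) = 279/313

P(there is an intruder|the alarm triggers) = 279/313 ≈ 89.14%


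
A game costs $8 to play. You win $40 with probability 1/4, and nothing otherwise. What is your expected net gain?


E[gain] = (40-8)×1/4 + (-8)×3/4
= 8 - 6 = 2

Expected net gain = $2 ≈ $2.00


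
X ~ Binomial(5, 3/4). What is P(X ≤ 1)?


P(X ≤ 1) = Σ P(X=i) for i=0..1
P(X=0) = 1/1024
P(X=1) = 15/1024
Sum = 1/64

P(X ≤ 1) = 1/64 ≈ 1.56%


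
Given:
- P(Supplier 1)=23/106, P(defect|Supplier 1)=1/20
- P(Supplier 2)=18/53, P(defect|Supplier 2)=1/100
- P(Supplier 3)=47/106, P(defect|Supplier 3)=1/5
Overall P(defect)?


P(B) = Σ P(B|Aᵢ)×P(Aᵢ)
  1/20×23/106 = 23/2120
  1/100×18/53 = 9/2650
  1/5×47/106 = 47/530
Sum = 1091/10600

P(defect) = 1091/10600 ≈ 10.29%


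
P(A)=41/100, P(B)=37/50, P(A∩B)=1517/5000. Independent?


P(A)×P(B) = 1517/5000
P(A∩B) = 1517/5000
Equal ✓ → Independent

Yes, independent


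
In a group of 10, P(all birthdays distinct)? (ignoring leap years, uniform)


P(all different) = Π(365-i)/365 for i=0..9
= (365/365)×(364/365)×...×(356/365)
= 0.883052

P ≈ 0.8831 ≈ 88.31%


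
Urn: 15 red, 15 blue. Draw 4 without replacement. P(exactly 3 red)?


Hypergeometric: C(15,3)×C(15,1)/C(30,4)
= 455×15/27405 = 65/261

P(X=3) = 65/261 ≈ 24.90%


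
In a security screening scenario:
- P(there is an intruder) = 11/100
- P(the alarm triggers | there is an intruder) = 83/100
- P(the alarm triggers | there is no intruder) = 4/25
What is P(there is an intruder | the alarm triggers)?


Using Bayes' theorem:
P(A|B) = P(B|A)·P(A) / P(B)

P(the alarm triggers) = 83/100 × 11/100 + 4/25 × 89/100
= 913/10000 + 89/625 = 2337/10000

P(there is an intruder|the alarm triggers) = (913/10000) / (2337/10000) = 913/2337

P(there is an intruder|the alarm triggers) = 913/2337 ≈ 39.07%


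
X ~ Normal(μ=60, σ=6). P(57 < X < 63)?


z₁=(57-60)/6=-0.5, z₂=(63-60)/6=0.5
P = Φ(0.5) - Φ(-0.5) = 0.691462 - 0.308538 = 0.382924 ≈ 0.3829

P(57 < X < 63) ≈ 0.3829


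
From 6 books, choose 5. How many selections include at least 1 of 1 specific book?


Complement: C(6,5) - C(5,5) = 6 - 1 = 5

5


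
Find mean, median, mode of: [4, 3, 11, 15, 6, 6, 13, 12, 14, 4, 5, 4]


Sorted: [3, 4, 4, 4, 5, 6, 6, 11, 12, 13, 14, 15]
Mean = 97/12
Median = 6
Freq: {4: 3, 3: 1, 11: 1, 15: 1, 6: 2, 13: 1, 12: 1, 14: 1, 5: 1}
Mode: [4]

Mean=97/12, Median=6, Mode=4


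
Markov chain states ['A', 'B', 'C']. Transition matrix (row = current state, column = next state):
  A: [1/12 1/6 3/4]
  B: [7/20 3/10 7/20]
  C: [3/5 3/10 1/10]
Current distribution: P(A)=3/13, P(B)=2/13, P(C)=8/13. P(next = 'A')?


P(next=A) = Σᵢ P(now=i)×P(i→A)
= 3/13×1/12 + 2/13×7/20 + 8/13×3/5
= 1/52 + 7/130 + 24/65 = 23/52

P = 23/52 ≈ 0.4423


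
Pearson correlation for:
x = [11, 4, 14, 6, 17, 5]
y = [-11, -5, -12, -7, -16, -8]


n=6, Σx=57, Σy=-59, Σxy=-663, Σx²=683, Σy²=659
r = (6×(-663) - 57×(-59))/√((6×683 - 57²)(6×659 - (-59)²))
= -615/√(849×473) = -615/√401577 ≈ -615/633.7010 ≈ -0.9705

r ≈ -0.9705


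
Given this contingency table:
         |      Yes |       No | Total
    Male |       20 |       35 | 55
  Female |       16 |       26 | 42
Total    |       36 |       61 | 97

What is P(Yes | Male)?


P(Yes | Male) = 20/(20+35) = 20/55 = 4/11

P(Yes|Male) = 4/11 ≈ 36.36%


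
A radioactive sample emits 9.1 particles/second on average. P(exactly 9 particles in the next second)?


Poisson(λ=9.1): P(X=9) = e^(-λ)×λ^k/k!
= e^(-9.1) × 9.1^9 / 9!
≈ 0.0001116658085 × 427929800.13 / 362880 ≈ 0.131683

P(X=9) ≈ 0.131683 ≈ 13.17%


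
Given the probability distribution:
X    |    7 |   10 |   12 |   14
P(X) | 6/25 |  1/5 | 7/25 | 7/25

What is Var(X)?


E[X] = 274/25
E[X²] = 3174/25
Var(X) = E[X²] - (E[X])² = 3174/25 - 75076/625 = 4274/625

Var(X) = 4274/625 ≈ 6.8384


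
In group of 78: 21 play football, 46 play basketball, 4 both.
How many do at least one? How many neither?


|A∪B| = 21+46-4 = 63
Neither = 78-63 = 15

At least one: 63; Neither: 15


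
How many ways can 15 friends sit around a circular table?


Circular arrangements of 15 distinct objects: fix one position to break rotational symmetry.
(n-1)! = 14! = 87178291200

87178291200


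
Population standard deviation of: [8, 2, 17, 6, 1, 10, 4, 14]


Mean = 62/8 = 31/4
  (8-31/4)²=1/16
  (2-31/4)²=529/16
  (17-31/4)²=1369/16
  (6-31/4)²=49/16
  (1-31/4)²=729/16
  (10-31/4)²=81/16
  (4-31/4)²=225/16
  (14-31/4)²=625/16
Σ(x-μ)² = 451/2
σ² = (451/2)/8 = 451/16

σ = √(451/16) ≈ 5.3092


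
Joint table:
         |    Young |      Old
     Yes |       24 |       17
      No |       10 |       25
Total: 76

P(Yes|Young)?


P(Yes|Young) = 24/(24+10) = 24/34 = 12/17

P = 12/17 ≈ 70.59%


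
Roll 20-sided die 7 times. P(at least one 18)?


P(no 18)^7 = (19/20)^7 = 893871739/1280000000
P(≥1) = 1 - 893871739/1280000000 = 386128261/1280000000

P = 386128261/1280000000 ≈ 30.17%


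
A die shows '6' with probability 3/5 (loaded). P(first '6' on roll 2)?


Geometric: P(X=2) = (1-p)^(k-1)×p = (2/5)^1×3/5 = 6/25

P(X=2) = 6/25 ≈ 24.00%


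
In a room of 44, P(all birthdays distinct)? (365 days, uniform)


P(all different) = Π(365-i)/365 for i=0..43
= (365/365)×(364/365)×...×(322/365)
= 0.067115

P ≈ 0.0671 ≈ 6.71%


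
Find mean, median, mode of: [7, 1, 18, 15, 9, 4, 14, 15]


Sorted: [1, 4, 7, 9, 14, 15, 15, 18]
Mean = 83/8
Median = 23/2
Freq: {7: 1, 1: 1, 18: 1, 15: 2, 9: 1, 4: 1, 14: 1}
Mode: [15]

Mean=83/8, Median=23/2, Mode=15


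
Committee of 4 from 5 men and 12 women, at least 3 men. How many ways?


Count by #men:
  3M,1W: C(5,3)×C(12,1)=120
  4M,0W: C(5,4)×C(12,0)=5
Total = 125

125


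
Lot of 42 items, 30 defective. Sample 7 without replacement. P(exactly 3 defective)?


Hypergeometric: C(30,3)×C(12,4)/C(42,7)
= 4060×495/26978328 = 55825/749398

P(X=3) = 55825/749398 ≈ 7.45%


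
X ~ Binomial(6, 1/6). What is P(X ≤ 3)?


P(X ≤ 3) = Σ P(X=i) for i=0..3
P(X=0) = 15625/46656
P(X=1) = 3125/7776
P(X=2) = 3125/15552
P(X=3) = 625/11664
Sum = 23125/23328

P(X ≤ 3) = 23125/23328 ≈ 99.13%


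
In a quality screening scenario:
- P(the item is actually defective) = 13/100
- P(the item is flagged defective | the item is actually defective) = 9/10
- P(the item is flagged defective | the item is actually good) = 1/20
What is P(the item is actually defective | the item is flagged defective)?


Using Bayes' theorem:
P(A|B) = P(B|A)·P(A) / P(B)

P(the item is flagged defective) = 9/10 × 13/100 + 1/20 × 87/100
= 117/1000 + 87/2000 = 321/2000

P(the item is actually defective|the item is flagged defective) = (117/1000) / (321/2000) = 78/107

P(the item is actually defective|the item is flagged defective) = 78/107 ≈ 72.90%


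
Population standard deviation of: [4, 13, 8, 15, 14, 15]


Mean = 69/6 = 23/2
  (4-23/2)²=225/4
  (13-23/2)²=9/4
  (8-23/2)²=49/4
  (15-23/2)²=49/4
  (14-23/2)²=25/4
  (15-23/2)²=49/4
Σ(x-μ)² = 203/2
σ² = (203/2)/6 = 203/12

σ = √(203/12) ≈ 4.1130


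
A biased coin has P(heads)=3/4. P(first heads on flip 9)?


Geometric: P(X=9) = (1-p)^(k-1)×p = (1/4)^8×3/4 = 3/262144

P(X=9) = 3/262144 ≈ 0.00%


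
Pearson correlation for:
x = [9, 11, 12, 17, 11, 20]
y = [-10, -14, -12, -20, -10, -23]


n=6, Σx=80, Σy=-89, Σxy=-1298, Σx²=1156, Σy²=1469
r = (6×(-1298) - 80×(-89))/√((6×1156 - 80²)(6×1469 - (-89)²))
= -668/√(536×893) = -668/√478648 ≈ -668/691.8439 ≈ -0.9655

r ≈ -0.9655


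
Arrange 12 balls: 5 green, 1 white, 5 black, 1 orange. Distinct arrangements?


12!/(5!×1!×5!×1!) = 33264

33264


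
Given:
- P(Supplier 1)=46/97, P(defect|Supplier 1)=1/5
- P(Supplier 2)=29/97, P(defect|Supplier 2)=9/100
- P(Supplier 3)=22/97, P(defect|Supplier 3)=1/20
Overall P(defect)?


P(B) = Σ P(B|Aᵢ)×P(Aᵢ)
  1/5×46/97 = 46/485
  9/100×29/97 = 261/9700
  1/20×22/97 = 11/970
Sum = 1291/9700

P(defect) = 1291/9700 ≈ 13.31%


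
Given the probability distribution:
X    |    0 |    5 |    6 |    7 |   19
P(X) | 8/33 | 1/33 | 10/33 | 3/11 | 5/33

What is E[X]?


E[X] = Σ x·P(X=x)
= (0)×(8/33) + (5)×(1/33) + (6)×(10/33) + (7)×(3/11) + (19)×(5/33)
= 223/33

E[X] = 223/33


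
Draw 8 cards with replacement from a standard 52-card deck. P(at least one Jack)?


P(not a Jack) = 48/52 = 12/13
P(none in 8 draws) = (12/13)^8 = 429981696/815730721
P(≥1 Jack) = 1 - 429981696/815730721 = 385749025/815730721

P = 385749025/815730721 ≈ 47.29%


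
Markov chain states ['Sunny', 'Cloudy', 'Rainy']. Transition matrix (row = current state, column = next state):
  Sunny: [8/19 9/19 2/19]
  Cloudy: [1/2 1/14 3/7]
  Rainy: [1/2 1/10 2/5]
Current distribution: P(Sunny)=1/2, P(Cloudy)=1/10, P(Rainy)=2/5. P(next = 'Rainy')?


P(next=Rainy) = Σᵢ P(now=i)×P(i→Rainy)
= 1/2×2/19 + 1/10×3/7 + 2/5×2/5
= 1/19 + 3/70 + 4/25 = 1699/6650

P = 1699/6650 ≈ 0.2555


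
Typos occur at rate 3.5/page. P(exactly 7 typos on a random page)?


Poisson(λ=3.5): P(X=7) = e^(-λ)×λ^k/k!
= e^(-3.5) × 3.5^7 / 7!
≈ 0.03019738342 × 6433.9296875 / 5040 ≈ 0.038549

P(X=7) ≈ 0.038549 ≈ 3.85%


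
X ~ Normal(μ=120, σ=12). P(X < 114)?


z = (114-120)/12 = -0.5
P(Z < -0.5) = 0.3085

P(X < 114) ≈ 0.3085


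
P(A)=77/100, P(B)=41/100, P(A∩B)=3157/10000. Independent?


P(A)×P(B) = 3157/10000
P(A∩B) = 3157/10000
Equal ✓ → Independent

Yes, independent


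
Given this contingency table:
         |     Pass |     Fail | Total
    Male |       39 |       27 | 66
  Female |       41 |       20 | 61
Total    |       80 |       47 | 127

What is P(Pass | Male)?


P(Pass | Male) = 39/(39+27) = 39/66 = 13/22

P(Pass|Male) = 13/22 ≈ 59.09%


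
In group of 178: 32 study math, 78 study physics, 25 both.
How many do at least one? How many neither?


|A∪B| = 32+78-25 = 85
Neither = 178-85 = 93

At least one: 85; Neither: 93


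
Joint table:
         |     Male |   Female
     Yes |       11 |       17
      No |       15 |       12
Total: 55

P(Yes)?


P(Yes) = (11+17)/55 = 28/55

P(Yes) = 28/55 ≈ 50.91%


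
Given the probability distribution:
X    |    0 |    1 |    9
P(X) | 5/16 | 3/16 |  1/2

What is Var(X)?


E[X] = 75/16
E[X²] = 651/16
Var(X) = E[X²] - (E[X])² = 651/16 - 5625/256 = 4791/256

Var(X) = 4791/256 ≈ 18.7148


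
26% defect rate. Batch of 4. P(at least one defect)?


P(all good) = (37/50)^4 = 1874161/6250000
P(≥1 defect) = 4375839/6250000

P = 4375839/6250000 ≈ 70.01%


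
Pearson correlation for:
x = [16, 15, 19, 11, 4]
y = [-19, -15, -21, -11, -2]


n=5, Σx=65, Σy=-68, Σxy=-1057, Σx²=979, Σy²=1152
r = (5×(-1057) - 65×(-68))/√((5×979 - 65²)(5×1152 - (-68)²))
= -865/√(670×1136) = -865/√761120 ≈ -865/872.4219 ≈ -0.9915

r ≈ -0.9915


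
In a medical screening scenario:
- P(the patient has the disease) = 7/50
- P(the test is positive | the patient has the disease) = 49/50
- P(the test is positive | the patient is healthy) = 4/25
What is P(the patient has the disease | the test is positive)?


Using Bayes' theorem:
P(A|B) = P(B|A)·P(A) / P(B)

P(the test is positive) = 49/50 × 7/50 + 4/25 × 43/50
= 343/2500 + 86/625 = 687/2500

P(the patient has the disease|the test is positive) = (343/2500) / (687/2500) = 343/687

P(the patient has the disease|the test is positive) = 343/687 ≈ 49.93%


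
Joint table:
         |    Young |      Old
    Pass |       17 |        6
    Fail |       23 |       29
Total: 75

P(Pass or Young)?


P(Pass∨Young) = P(Pass) + P(Young) - P(Pass∧Young)
= (23 + 40 - 17)/75 = 46/75

P = 46/75 ≈ 61.33%


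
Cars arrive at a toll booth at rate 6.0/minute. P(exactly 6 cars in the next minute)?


Poisson(λ=6.0): P(X=6) = e^(-λ)×λ^k/k!
= e^(-6.0) × 6.0^6 / 6!
≈ 0.002478752177 × 46656 / 720 ≈ 0.160623

P(X=6) ≈ 0.160623 ≈ 16.06%


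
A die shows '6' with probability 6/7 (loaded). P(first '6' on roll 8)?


Geometric: P(X=8) = (1-p)^(k-1)×p = (1/7)^7×6/7 = 6/5764801

P(X=8) = 6/5764801 ≈ 0.00%


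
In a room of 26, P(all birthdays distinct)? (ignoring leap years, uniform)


P(all different) = Π(365-i)/365 for i=0..25
= (365/365)×(364/365)×...×(340/365)
= 0.401759

P ≈ 0.4018 ≈ 40.18%


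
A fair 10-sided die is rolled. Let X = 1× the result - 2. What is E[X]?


E[die] = (1+10)/2 = 11/2
E[X] = 1×11/2 - 2 = 7/2

E[X] = 7/2


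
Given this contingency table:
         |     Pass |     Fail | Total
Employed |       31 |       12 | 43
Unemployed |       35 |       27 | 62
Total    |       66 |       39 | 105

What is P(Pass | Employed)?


P(Pass | Employed) = 31/(31+12) = 31/43

P(Pass|Employed) = 31/43 ≈ 72.09%


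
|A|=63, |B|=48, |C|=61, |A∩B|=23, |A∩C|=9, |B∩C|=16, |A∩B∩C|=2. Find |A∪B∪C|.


|A∪B∪C| = 63+48+61-23-9-16+2 = 126

|A∪B∪C| = 126


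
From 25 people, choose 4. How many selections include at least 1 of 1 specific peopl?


Complement: C(25,4) - C(24,4) = 12650 - 10626 = 2024

2024


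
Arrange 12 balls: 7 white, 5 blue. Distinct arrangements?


12!/(7!×5!) = 792

792


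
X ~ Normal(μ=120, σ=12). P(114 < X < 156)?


z₁=(114-120)/12=-0.5, z₂=(156-120)/12=3.0
P = Φ(3.0) - Φ(-0.5) = 0.998650 - 0.308538 = 0.690112 ≈ 0.6901

P(114 < X < 156) ≈ 0.6901


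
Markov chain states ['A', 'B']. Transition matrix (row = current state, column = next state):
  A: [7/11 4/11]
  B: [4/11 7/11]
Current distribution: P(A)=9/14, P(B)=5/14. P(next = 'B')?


P(next=B) = Σᵢ P(now=i)×P(i→B)
= 9/14×4/11 + 5/14×7/11
= 18/77 + 5/22 = 71/154

P = 71/154 ≈ 0.4610


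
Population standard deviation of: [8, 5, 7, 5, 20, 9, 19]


Mean = 73/7
  (8-73/7)²=289/49
  (5-73/7)²=1444/49
  (7-73/7)²=576/49
  (5-73/7)²=1444/49
  (20-73/7)²=4489/49
  (9-73/7)²=100/49
  (19-73/7)²=3600/49
Σ(x-μ)² = 1706/7
σ² = (1706/7)/7 = 1706/49

σ = √(1706/49) ≈ 5.9005


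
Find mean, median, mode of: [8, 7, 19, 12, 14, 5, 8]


Sorted: [5, 7, 8, 8, 12, 14, 19]
Mean = 73/7
Median = 8
Freq: {8: 2, 7: 1, 19: 1, 12: 1, 14: 1, 5: 1}
Mode: [8]

Mean=73/7, Median=8, Mode=8


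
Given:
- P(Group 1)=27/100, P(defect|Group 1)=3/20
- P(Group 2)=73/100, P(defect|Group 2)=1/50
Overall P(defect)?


P(B) = Σ P(B|Aᵢ)×P(Aᵢ)
  3/20×27/100 = 81/2000
  1/50×73/100 = 73/5000
Sum = 551/10000

P(defect) = 551/10000 ≈ 5.51%


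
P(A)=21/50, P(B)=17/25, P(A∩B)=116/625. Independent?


P(A)×P(B) = 357/1250
P(A∩B) = 116/625
Not equal → NOT independent

No, not independent


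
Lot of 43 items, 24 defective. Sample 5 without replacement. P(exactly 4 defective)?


Hypergeometric: C(24,4)×C(19,1)/C(43,5)
= 10626×19/962598 = 4807/22919

P(X=4) = 4807/22919 ≈ 20.97%


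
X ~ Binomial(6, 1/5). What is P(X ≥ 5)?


P(X ≥ 5) = Σ P(X=i) for i=5..6
P(X=5) = 24/15625
P(X=6) = 1/15625
Sum = 1/625

P(X ≥ 5) = 1/625 ≈ 0.16%


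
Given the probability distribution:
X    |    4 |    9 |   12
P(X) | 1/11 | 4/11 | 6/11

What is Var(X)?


E[X] = 112/11
E[X²] = 1204/11
Var(X) = E[X²] - (E[X])² = 1204/11 - 12544/121 = 700/121

Var(X) = 700/121 ≈ 5.7851


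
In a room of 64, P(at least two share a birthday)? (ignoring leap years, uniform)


P(all different) = Π(365-i)/365 for i=0..63
= 0.002810
P(match) = 1 - 0.002810 = 0.997190

P ≈ 0.9972 ≈ 99.72%


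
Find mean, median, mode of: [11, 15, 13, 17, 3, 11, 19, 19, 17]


Sorted: [3, 11, 11, 13, 15, 17, 17, 19, 19]
Mean = 125/9
Median = 15
Freq: {11: 2, 15: 1, 13: 1, 17: 2, 3: 1, 19: 2}
Mode: [11, 17, 19]

Mean=125/9, Median=15, Mode=[11, 17, 19]


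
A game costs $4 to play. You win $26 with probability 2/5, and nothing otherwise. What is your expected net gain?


E[gain] = (26-4)×2/5 + (-4)×3/5
= 44/5 - 12/5 = 32/5

Expected net gain = $32/5 ≈ $6.40


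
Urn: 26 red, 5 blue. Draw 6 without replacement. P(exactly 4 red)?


Hypergeometric: C(26,4)×C(5,2)/C(31,6)
= 14950×10/736281 = 11500/56637

P(X=4) = 11500/56637 ≈ 20.30%


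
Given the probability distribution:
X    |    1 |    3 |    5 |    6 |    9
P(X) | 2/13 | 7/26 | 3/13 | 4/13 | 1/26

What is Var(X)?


E[X] = 56/13
E[X²] = 293/13
Var(X) = E[X²] - (E[X])² = 293/13 - 3136/169 = 673/169

Var(X) = 673/169 ≈ 3.9822


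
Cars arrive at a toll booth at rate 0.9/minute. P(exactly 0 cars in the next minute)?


Poisson(λ=0.9): P(X=0) = e^(-λ)×λ^k/k!
= e^(-0.9) × 0.9^0 / 0!
≈ 0.4065696597 × 1 / 1 ≈ 0.406570

P(X=0) ≈ 0.406570 ≈ 40.66%


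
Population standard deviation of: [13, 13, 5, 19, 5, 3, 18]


Mean = 76/7
  (13-76/7)²=225/49
  (13-76/7)²=225/49
  (5-76/7)²=1681/49
  (19-76/7)²=3249/49
  (5-76/7)²=1681/49
  (3-76/7)²=3025/49
  (18-76/7)²=2500/49
Σ(x-μ)² = 1798/7
σ² = (1798/7)/7 = 1798/49

σ = √(1798/49) ≈ 6.0575


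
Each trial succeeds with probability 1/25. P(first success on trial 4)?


Geometric: P(X=4) = (1-p)^(k-1)×p = (24/25)^3×1/25 = 13824/390625

P(X=4) = 13824/390625 ≈ 3.54%


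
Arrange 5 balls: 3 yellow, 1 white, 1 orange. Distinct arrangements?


5!/(3!×1!×1!) = 20

20


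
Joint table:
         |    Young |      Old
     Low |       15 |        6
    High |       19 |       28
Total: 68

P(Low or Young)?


P(Low∨Young) = P(Low) + P(Young) - P(Low∧Young)
= (21 + 34 - 15)/68 = 40/68 = 10/17

P = 10/17 ≈ 58.82%


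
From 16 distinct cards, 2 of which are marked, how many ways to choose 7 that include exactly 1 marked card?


Choose 1 of the 2 marked cards and 6 of the other 14 cards:
C(2,1)×C(14,6) = 2×3003 = 6006

6006


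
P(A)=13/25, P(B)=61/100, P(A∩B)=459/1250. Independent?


P(A)×P(B) = 793/2500
P(A∩B) = 459/1250
Not equal → NOT independent

No, not independent


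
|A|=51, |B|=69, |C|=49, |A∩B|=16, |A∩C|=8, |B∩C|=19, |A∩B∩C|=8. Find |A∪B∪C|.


|A∪B∪C| = 51+69+49-16-8-19+8 = 134

|A∪B∪C| = 134


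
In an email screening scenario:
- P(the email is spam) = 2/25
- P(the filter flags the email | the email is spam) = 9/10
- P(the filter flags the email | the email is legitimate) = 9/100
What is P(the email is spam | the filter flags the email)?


Using Bayes' theorem:
P(A|B) = P(B|A)·P(A) / P(B)

P(the filter flags the email) = 9/10 × 2/25 + 9/100 × 23/25
= 9/125 + 207/2500 = 387/2500

P(the email is spam|the filter flags the email) = (9/125) / (387/2500) = 20/43

P(the email is spam|the filter flags the email) = 20/43 ≈ 46.51%


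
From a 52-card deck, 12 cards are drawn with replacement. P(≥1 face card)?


P(not a face card) = 40/52 = 10/13
P(none in 12 draws) = (10/13)^12 = 1000000000000/23298085122481
P(≥1 face card) = 1 - 1000000000000/23298085122481 = 22298085122481/23298085122481

P = 22298085122481/23298085122481 ≈ 95.71%


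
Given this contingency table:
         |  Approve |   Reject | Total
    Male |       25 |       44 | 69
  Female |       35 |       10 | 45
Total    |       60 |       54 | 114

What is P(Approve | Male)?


P(Approve | Male) = 25/(25+44) = 25/69

P(Approve|Male) = 25/69 ≈ 36.23%


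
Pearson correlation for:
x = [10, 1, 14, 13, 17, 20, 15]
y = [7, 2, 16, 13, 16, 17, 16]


n=7, Σx=90, Σy=87, Σxy=1317, Σx²=1380, Σy²=1279
r = (7×1317 - 90×87)/√((7×1380 - 90²)(7×1279 - 87²))
= 1389/√(1560×1384) = 1389/√2159040 ≈ 1389/1469.3672 ≈ 0.9453

r ≈ 0.9453


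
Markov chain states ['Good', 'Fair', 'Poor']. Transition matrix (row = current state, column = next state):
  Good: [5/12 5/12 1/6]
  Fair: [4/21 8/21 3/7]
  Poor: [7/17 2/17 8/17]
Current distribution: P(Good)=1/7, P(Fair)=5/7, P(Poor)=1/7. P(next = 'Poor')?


P(next=Poor) = Σᵢ P(now=i)×P(i→Poor)
= 1/7×1/6 + 5/7×3/7 + 1/7×8/17
= 1/42 + 15/49 + 8/119 = 1985/4998

P = 1985/4998 ≈ 0.3972


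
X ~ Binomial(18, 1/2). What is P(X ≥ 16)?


P(X ≥ 16) = Σ P(X=i) for i=16..18
P(X=16) = 153/262144
P(X=17) = 9/131072
P(X=18) = 1/262144
Sum = 43/65536

P(X ≥ 16) = 43/65536 ≈ 0.07%


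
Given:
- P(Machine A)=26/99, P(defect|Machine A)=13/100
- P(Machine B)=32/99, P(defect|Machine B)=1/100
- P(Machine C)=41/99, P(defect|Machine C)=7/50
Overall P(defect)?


P(B) = Σ P(B|Aᵢ)×P(Aᵢ)
  13/100×26/99 = 169/4950
  1/100×32/99 = 8/2475
  7/50×41/99 = 287/4950
Sum = 236/2475

P(defect) = 236/2475 ≈ 9.54%


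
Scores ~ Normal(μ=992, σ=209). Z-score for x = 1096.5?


z = (x - μ)/σ = (1096.5 - 992)/209 = 0.5

z = 0.5


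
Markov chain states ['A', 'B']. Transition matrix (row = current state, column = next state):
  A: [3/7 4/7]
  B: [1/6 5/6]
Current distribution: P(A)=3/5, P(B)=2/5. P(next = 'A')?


P(next=A) = Σᵢ P(now=i)×P(i→A)
= 3/5×3/7 + 2/5×1/6
= 9/35 + 1/15 = 34/105

P = 34/105 ≈ 0.3238


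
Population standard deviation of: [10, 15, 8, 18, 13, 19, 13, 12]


Mean = 108/8 = 27/2
  (10-27/2)²=49/4
  (15-27/2)²=9/4
  (8-27/2)²=121/4
  (18-27/2)²=81/4
  (13-27/2)²=1/4
  (19-27/2)²=121/4
  (13-27/2)²=1/4
  (12-27/2)²=9/4
Σ(x-μ)² = 98
σ² = 98/8 = 49/4

σ = √(49/4) ≈ 3.5000


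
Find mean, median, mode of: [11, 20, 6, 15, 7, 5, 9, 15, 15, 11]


Sorted: [5, 6, 7, 9, 11, 11, 15, 15, 15, 20]
Mean = 114/10 = 57/5
Median = 11
Freq: {11: 2, 20: 1, 6: 1, 15: 3, 7: 1, 5: 1, 9: 1}
Mode: [15]

Mean=57/5, Median=11, Mode=15


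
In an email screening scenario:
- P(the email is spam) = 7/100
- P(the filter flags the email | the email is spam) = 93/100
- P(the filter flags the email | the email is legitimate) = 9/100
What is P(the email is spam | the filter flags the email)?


Using Bayes' theorem:
P(A|B) = P(B|A)·P(A) / P(B)

P(the filter flags the email) = 93/100 × 7/100 + 9/100 × 93/100
= 651/10000 + 837/10000 = 93/625

P(the email is spam|the filter flags the email) = (651/10000) / (93/625) = 7/16

P(the email is spam|the filter flags the email) = 7/16 ≈ 43.75%


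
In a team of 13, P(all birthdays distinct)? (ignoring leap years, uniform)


P(all different) = Π(365-i)/365 for i=0..12
= (365/365)×(364/365)×...×(353/365)
= 0.805590

P ≈ 0.8056 ≈ 80.56%


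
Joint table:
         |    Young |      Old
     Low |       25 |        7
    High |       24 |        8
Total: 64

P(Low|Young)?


P(Low|Young) = 25/(25+24) = 25/49

P = 25/49 ≈ 51.02%


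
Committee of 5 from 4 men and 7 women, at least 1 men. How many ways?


Count by #men:
  1M,4W: C(4,1)×C(7,4)=140
  2M,3W: C(4,2)×C(7,3)=210
  3M,2W: C(4,3)×C(7,2)=84
  4M,1W: C(4,4)×C(7,1)=7
Total = 441

441


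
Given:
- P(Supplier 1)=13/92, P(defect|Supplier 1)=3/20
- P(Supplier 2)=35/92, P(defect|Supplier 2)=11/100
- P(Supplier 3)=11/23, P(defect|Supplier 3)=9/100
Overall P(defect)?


P(B) = Σ P(B|Aᵢ)×P(Aᵢ)
  3/20×13/92 = 39/1840
  11/100×35/92 = 77/1840
  9/100×11/23 = 99/2300
Sum = 61/575

P(defect) = 61/575 ≈ 10.61%


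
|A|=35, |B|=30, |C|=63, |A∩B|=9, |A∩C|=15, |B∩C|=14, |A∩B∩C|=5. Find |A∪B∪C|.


|A∪B∪C| = 35+30+63-9-15-14+5 = 95

|A∪B∪C| = 95


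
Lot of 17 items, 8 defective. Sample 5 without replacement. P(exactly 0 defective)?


Hypergeometric: C(8,0)×C(9,5)/C(17,5)
= 1×126/6188 = 9/442

P(X=0) = 9/442 ≈ 2.04%


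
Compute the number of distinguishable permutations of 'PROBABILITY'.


Letters: 11, freq: {'P': 1, 'R': 1, 'O': 1, 'B': 2, 'A': 1, 'I': 2, 'L': 1, 'T': 1, 'Y': 1}
11!/(1!×1!×1!×2!×1!×2!×1!×1!×1!) = 39916800/4 = 9979200

9979200


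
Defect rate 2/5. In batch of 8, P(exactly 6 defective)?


Binomial: P(X=6) = C(8,6)×p^6×(1-p)^2
= 28 × 64/15625 × 9/25 = 16128/390625

P(X=6) = 16128/390625 ≈ 4.13%


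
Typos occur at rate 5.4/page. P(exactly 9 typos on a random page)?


Poisson(λ=5.4): P(X=9) = e^(-λ)×λ^k/k!
= e^(-5.4) × 5.4^9 / 9!
≈ 0.004516580943 × 3904305.91231 / 362880 ≈ 0.048595

P(X=9) ≈ 0.048595 ≈ 4.86%


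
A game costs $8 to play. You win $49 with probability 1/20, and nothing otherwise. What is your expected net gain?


E[gain] = (49-8)×1/20 + (-8)×19/20
= 41/20 - 38/5 = -111/20

Expected net gain = $-111/20 ≈ $-5.55


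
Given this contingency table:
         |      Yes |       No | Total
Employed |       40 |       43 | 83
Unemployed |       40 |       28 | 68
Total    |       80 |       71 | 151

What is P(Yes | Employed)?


P(Yes | Employed) = 40/(40+43) = 40/83

P(Yes|Employed) = 40/83 ≈ 48.19%


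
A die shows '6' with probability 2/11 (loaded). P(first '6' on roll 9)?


Geometric: P(X=9) = (1-p)^(k-1)×p = (9/11)^8×2/11 = 86093442/2357947691

P(X=9) = 86093442/2357947691 ≈ 3.65%


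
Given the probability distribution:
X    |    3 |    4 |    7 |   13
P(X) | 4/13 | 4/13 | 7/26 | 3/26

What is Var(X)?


E[X] = 72/13
E[X²] = 525/13
Var(X) = E[X²] - (E[X])² = 525/13 - 5184/169 = 1641/169

Var(X) = 1641/169 ≈ 9.7101


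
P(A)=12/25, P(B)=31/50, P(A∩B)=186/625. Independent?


P(A)×P(B) = 186/625
P(A∩B) = 186/625
Equal ✓ → Independent

Yes, independent


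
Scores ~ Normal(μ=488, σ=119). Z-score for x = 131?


z = (x - μ)/σ = (131 - 488)/119 = -3.0

z = -3.0


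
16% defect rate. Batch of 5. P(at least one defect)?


P(all good) = (21/25)^5 = 4084101/9765625
P(≥1 defect) = 5681524/9765625

P = 5681524/9765625 ≈ 58.18%


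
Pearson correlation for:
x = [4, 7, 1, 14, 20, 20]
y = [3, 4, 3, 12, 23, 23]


n=6, Σx=66, Σy=68, Σxy=1131, Σx²=1062, Σy²=1236
r = (6×1131 - 66×68)/√((6×1062 - 66²)(6×1236 - 68²))
= 2298/√(2016×2792) = 2298/√5628672 ≈ 2298/2372.4822 ≈ 0.9686

r ≈ 0.9686


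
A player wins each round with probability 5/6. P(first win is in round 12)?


Geometric: P(X=12) = (1-p)^(k-1)×p = (1/6)^11×5/6 = 5/2176782336

P(X=12) = 5/2176782336 ≈ 0.00%


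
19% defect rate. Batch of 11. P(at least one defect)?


P(all good) = (81/100)^11 = 984770902183611232881/10000000000000000000000
P(≥1 defect) = 9015229097816388767119/10000000000000000000000

P = 9015229097816388767119/10000000000000000000000 ≈ 90.15%


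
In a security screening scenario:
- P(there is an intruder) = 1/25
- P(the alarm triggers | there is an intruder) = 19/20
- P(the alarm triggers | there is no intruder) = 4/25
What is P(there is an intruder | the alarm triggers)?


Using Bayes' theorem:
P(A|B) = P(B|A)·P(A) / P(B)

P(the alarm triggers) = 19/20 × 1/25 + 4/25 × 24/25
= 19/500 + 96/625 = 479/2500

P(there is an intruder|the alarm triggers) = (19/500) / (479/2500) = 95/479

P(there is an intruder|the alarm triggers) = 95/479 ≈ 19.83%


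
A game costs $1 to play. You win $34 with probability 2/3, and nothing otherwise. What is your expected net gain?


E[gain] = (34-1)×2/3 + (-1)×1/3
= 22 - 1/3 = 65/3

Expected net gain = $65/3 ≈ $21.67


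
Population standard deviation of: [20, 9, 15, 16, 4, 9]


Mean = 73/6
  (20-73/6)²=2209/36
  (9-73/6)²=361/36
  (15-73/6)²=289/36
  (16-73/6)²=529/36
  (4-73/6)²=2401/36
  (9-73/6)²=361/36
Σ(x-μ)² = 1025/6
σ² = (1025/6)/6 = 1025/36

σ = √(1025/36) ≈ 5.3359


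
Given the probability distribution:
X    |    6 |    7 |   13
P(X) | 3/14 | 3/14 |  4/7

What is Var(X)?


E[X] = 143/14
E[X²] = 1607/14
Var(X) = E[X²] - (E[X])² = 1607/14 - 20449/196 = 2049/196

Var(X) = 2049/196 ≈ 10.4541


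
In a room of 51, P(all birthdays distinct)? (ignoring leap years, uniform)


P(all different) = Π(365-i)/365 for i=0..50
= (365/365)×(364/365)×...×(315/365)
= 0.025568

P ≈ 0.0256 ≈ 2.56%


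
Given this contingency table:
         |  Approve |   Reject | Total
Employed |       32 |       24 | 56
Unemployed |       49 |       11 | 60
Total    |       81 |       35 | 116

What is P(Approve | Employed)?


P(Approve | Employed) = 32/(32+24) = 32/56 = 4/7

P(Approve|Employed) = 4/7 ≈ 57.14%


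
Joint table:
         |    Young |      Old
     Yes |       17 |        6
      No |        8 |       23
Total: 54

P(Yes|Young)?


P(Yes|Young) = 17/(17+8) = 17/25

P = 17/25 ≈ 68.00%


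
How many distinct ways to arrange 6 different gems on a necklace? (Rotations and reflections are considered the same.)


Free circular arrangements: rotations and reflections both identified.
(n-1)!/2 = 5!/2 = 120/2 = 60

60


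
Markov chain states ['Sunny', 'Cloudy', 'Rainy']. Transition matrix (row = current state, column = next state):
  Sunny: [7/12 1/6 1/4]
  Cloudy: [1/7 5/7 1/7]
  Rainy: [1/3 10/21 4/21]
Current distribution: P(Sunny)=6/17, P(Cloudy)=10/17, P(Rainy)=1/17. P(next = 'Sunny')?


P(next=Sunny) = Σᵢ P(now=i)×P(i→Sunny)
= 6/17×7/12 + 10/17×1/7 + 1/17×1/3
= 7/34 + 10/119 + 1/51 = 13/42

P = 13/42 ≈ 0.3095


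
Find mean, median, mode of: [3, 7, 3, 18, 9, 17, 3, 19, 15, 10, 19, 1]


Sorted: [1, 3, 3, 3, 7, 9, 10, 15, 17, 18, 19, 19]
Mean = 124/12 = 31/3
Median = 19/2
Freq: {3: 3, 7: 1, 18: 1, 9: 1, 17: 1, 19: 2, 15: 1, 10: 1, 1: 1}
Mode: [3]

Mean=31/3, Median=19/2, Mode=3


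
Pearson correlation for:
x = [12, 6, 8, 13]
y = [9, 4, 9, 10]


n=4, Σx=39, Σy=32, Σxy=334, Σx²=413, Σy²=278
r = (4×334 - 39×32)/√((4×413 - 39²)(4×278 - 32²))
= 88/√(131×88) = 88/√11528 ≈ 88/107.3685 ≈ 0.8196

r ≈ 0.8196


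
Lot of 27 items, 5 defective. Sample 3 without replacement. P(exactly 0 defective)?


Hypergeometric: C(5,0)×C(22,3)/C(27,3)
= 1×1540/2925 = 308/585

P(X=0) = 308/585 ≈ 52.65%


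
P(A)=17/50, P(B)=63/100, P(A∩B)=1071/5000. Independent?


P(A)×P(B) = 1071/5000
P(A∩B) = 1071/5000
Equal ✓ → Independent

Yes, independent


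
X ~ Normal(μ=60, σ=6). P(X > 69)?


z = (69-60)/6 = 1.5
P(X > 69) = 1 - P(Z ≤ 1.5) = 1 - 0.9332 = 0.0668

P(X > 69) ≈ 0.0668
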